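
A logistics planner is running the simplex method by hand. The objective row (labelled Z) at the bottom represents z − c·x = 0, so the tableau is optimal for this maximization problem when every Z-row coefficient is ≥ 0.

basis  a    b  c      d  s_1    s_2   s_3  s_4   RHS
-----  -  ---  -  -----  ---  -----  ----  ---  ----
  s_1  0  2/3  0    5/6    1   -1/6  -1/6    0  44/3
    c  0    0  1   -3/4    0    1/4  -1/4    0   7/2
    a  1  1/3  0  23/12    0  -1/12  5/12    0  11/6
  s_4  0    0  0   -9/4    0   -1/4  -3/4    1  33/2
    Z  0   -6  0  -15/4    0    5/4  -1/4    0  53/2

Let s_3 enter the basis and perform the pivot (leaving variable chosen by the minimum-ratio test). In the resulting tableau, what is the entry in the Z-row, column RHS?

Ratio test on column s_3 — row 1: entry -1/6 ≤ 0; row 2: entry -1/4 ≤ 0; row 3: (11/6)/(5/12) = 22/5; row 4: entry -3/4 ≤ 0. Minimum is 22/5 at row 3 (a leaves); pivot element 5/12.
Divide row 3 by 5/12; eliminate column s_3 from the other rows.
Z-row update in column RHS: 53/2 − (-1/4)·(22/5) = 138/5.

138/5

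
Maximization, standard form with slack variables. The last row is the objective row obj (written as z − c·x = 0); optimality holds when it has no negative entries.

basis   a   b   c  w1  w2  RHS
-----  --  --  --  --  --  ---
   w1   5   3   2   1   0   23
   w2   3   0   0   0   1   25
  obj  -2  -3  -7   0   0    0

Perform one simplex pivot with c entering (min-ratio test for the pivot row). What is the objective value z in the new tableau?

Ratio test on column c — row 1: 23/2 = 23/2; row 2: entry 0 ≤ 0. Minimum is 23/2 at row 1 (w1 leaves); pivot element 2.
Pivot on row 1; the obj-row RHS becomes 0 − (-7)·(23/2) = 161/2.

161/2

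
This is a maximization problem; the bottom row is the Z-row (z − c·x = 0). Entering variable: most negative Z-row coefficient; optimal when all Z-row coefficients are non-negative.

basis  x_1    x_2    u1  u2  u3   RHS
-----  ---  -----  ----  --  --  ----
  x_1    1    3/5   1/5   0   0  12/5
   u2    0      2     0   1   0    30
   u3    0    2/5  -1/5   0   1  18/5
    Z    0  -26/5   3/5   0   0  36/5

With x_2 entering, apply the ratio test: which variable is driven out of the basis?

x_1

Column x_2 entries and ratios — x_1: (12/5)/(3/5) = 4; u2: 30/2 = 15; u3: (18/5)/(2/5) = 9.
Smallest ratio is 4 in the row of x_1, so x_1 leaves.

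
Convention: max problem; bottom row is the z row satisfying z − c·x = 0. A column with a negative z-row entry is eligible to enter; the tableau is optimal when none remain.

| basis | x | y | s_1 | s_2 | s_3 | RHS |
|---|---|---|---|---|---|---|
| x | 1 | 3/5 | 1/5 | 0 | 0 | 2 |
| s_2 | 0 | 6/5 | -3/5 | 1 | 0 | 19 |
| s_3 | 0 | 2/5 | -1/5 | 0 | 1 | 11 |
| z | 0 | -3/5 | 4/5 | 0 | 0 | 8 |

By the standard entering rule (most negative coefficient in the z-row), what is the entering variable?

Negative z-row entries: y: -3/5.
The most negative is -3/5 in column y, so y enters.

y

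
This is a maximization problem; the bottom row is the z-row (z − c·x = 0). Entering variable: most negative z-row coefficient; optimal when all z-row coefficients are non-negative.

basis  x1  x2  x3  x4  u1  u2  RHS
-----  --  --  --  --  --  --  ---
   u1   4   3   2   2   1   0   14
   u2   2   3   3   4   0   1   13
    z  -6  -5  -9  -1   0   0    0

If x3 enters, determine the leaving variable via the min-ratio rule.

Column x3 entries and ratios — u1: 14/2 = 7; u2: 13/3 = 13/3.
Smallest ratio is 13/3 in the row of u2, so u2 leaves.

u2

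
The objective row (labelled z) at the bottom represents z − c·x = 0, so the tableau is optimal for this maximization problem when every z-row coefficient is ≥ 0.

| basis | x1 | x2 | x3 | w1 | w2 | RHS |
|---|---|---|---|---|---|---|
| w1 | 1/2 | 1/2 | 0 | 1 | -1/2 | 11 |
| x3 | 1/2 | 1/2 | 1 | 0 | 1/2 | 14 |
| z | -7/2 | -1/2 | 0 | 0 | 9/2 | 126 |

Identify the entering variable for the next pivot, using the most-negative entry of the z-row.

Negative z-row entries: x1: -7/2, x2: -1/2.
The most negative is -7/2 in column x1, so x1 enters.

x1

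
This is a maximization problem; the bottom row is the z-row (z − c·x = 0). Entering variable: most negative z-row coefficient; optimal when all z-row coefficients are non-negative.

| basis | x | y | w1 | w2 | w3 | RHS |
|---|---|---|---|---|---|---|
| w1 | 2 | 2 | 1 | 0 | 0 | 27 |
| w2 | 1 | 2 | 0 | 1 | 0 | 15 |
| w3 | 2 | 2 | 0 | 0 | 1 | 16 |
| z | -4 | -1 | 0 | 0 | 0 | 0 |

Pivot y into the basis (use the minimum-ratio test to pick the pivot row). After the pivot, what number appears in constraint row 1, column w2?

-1

Ratio test on column y — row 1: 27/2 = 27/2; row 2: 15/2 = 15/2; row 3: 16/2 = 8. Minimum is 15/2 at row 2 (w2 leaves); pivot element 2.
Divide row 2 by 2; eliminate column y from the other rows.
Row 1 update in column w2: 0 − 2·(1/2) = -1.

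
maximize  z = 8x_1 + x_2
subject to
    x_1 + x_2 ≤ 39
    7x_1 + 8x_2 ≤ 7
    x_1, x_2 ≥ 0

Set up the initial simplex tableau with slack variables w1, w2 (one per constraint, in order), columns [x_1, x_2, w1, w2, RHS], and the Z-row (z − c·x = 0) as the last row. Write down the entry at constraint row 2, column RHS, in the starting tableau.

7

The RHS of constraint 2 is b_2 = 7.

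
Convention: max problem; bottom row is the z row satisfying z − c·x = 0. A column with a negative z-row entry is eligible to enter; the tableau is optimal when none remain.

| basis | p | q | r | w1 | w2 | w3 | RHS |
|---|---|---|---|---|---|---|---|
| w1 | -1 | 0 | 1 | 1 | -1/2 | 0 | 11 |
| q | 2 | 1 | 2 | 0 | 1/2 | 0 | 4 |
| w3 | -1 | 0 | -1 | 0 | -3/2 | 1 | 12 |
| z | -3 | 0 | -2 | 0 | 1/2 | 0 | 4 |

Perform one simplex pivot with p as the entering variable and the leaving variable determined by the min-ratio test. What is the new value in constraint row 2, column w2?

Ratio test on column p — row 1: entry -1 ≤ 0; row 2: 4/2 = 2; row 3: entry -1 ≤ 0. Minimum is 2 at row 2 (q leaves); pivot element 2.
Divide row 2 by 2; eliminate column p from the other rows.
In the new row 2, the w2 entry is the old entry divided by the pivot: (1/2)/2 = 1/4.

1/4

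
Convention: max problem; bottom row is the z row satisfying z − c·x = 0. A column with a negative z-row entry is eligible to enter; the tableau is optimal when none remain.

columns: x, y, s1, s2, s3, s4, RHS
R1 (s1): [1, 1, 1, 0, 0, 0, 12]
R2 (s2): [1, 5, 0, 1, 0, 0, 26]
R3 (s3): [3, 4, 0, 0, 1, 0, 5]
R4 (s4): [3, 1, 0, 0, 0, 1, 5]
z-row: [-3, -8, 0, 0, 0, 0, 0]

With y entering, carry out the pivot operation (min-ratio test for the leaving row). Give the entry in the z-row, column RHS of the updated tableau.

Ratio test on column y — row 1: 12/1 = 12; row 2: 26/5 = 26/5; row 3: 5/4 = 5/4; row 4: 5/1 = 5. Minimum is 5/4 at row 3 (s3 leaves); pivot element 4.
Divide row 3 by 4; eliminate column y from the other rows.
z-row update in column RHS: 0 − (-8)·(5/4) = 10.

10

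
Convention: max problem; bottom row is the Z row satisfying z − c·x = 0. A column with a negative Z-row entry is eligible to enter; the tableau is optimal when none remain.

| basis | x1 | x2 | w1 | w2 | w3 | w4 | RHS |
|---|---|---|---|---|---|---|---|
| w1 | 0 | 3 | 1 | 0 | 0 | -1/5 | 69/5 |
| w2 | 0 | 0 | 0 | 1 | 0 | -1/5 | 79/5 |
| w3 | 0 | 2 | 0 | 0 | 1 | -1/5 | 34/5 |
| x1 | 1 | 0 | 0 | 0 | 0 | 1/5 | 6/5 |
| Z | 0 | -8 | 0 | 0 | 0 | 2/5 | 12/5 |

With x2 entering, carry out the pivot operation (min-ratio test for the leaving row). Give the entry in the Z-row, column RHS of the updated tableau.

148/5

Ratio test on column x2 — row 1: (69/5)/3 = 23/5; row 2: entry 0 ≤ 0; row 3: (34/5)/2 = 17/5; row 4: entry 0 ≤ 0. Minimum is 17/5 at row 3 (w3 leaves); pivot element 2.
Divide row 3 by 2; eliminate column x2 from the other rows.
Z-row update in column RHS: 12/5 − (-8)·(17/5) = 148/5.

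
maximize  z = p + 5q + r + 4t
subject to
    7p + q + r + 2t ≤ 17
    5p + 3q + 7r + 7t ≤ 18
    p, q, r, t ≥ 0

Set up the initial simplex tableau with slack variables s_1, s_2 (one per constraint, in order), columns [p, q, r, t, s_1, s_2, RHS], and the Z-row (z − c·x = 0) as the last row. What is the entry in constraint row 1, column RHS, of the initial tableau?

17

The RHS of constraint 1 is b_1 = 17.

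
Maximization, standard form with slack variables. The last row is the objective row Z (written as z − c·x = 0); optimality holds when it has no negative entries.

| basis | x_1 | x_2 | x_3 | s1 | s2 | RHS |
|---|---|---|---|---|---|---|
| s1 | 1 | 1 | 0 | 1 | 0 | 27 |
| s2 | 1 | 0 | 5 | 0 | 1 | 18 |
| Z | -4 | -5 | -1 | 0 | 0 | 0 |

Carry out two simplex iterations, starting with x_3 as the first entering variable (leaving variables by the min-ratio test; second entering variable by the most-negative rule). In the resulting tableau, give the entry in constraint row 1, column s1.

1

Ratio test on column x_3 — row 1: entry 0 ≤ 0; row 2: 18/5 = 18/5. Minimum is 18/5 at row 2 (s2 leaves); pivot element 5.
Divide row 2 by 5; eliminate column x_3 from the other rows.
Second iteration: most negative Z-row entry is -5 in column x_2, so x_2 enters.
Ratio test on column x_2 — row 1: 27/1 = 27; row 2: entry 0 ≤ 0. Minimum is 27 at row 1 (s1 leaves); pivot element 1.
Divide row 1 by 1; eliminate column x_2 from the other rows.
After both pivots, the entry at constraint row 1, column s1 is 1.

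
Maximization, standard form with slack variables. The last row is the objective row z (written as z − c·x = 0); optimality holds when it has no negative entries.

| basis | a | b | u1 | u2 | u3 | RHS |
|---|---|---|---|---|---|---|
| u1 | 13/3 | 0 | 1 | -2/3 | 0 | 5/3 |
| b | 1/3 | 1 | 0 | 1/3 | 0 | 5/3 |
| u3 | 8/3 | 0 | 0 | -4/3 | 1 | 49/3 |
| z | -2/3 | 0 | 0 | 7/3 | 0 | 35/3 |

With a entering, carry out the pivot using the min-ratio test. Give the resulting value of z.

Ratio test on column a — row 1: (5/3)/(13/3) = 5/13; row 2: (5/3)/(1/3) = 5; row 3: (49/3)/(8/3) = 49/8. Minimum is 5/13 at row 1 (u1 leaves); pivot element 13/3.
Pivot on row 1; the z-row RHS becomes 35/3 − (-2/3)·(5/13) = 155/13.

155/13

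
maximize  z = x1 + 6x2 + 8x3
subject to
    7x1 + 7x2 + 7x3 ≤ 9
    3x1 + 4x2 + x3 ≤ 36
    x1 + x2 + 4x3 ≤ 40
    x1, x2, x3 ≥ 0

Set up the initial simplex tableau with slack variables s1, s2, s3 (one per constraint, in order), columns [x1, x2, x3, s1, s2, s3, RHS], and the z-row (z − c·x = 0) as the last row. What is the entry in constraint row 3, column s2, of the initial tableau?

0

Slack s2 belongs to constraint 2; its column is the unit vector e_2, so the entry in row 3 is 0.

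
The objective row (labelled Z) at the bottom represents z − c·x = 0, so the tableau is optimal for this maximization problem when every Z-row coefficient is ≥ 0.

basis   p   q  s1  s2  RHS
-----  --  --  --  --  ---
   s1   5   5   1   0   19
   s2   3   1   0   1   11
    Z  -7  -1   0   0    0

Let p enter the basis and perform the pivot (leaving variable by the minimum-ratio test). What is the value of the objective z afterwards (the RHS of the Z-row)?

77/3

Ratio test on column p — row 1: 19/5 = 19/5; row 2: 11/3 = 11/3. Minimum is 11/3 at row 2 (s2 leaves); pivot element 3.
Pivot on row 2; the Z-row RHS becomes 0 − (-7)·(11/3) = 77/3.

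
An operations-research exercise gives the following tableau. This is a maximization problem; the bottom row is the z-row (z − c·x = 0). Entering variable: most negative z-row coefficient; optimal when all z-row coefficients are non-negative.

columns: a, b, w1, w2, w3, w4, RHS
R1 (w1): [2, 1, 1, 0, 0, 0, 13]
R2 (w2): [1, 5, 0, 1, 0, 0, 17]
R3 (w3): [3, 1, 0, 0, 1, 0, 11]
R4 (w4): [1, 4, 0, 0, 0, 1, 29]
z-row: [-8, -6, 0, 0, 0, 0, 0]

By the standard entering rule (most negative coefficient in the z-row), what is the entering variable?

Negative z-row entries: a: -8, b: -6.
The most negative is -8 in column a, so a enters.

a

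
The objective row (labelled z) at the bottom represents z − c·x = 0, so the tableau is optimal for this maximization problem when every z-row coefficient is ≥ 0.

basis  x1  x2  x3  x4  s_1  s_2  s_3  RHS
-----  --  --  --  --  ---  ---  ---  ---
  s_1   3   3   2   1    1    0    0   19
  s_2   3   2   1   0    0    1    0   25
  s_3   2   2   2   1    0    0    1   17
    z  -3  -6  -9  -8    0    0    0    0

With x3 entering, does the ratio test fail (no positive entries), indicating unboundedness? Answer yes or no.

Column x3 has positive entries in row(s) 1, 2, 3, so the ratio test bounds it — not unbounded.

no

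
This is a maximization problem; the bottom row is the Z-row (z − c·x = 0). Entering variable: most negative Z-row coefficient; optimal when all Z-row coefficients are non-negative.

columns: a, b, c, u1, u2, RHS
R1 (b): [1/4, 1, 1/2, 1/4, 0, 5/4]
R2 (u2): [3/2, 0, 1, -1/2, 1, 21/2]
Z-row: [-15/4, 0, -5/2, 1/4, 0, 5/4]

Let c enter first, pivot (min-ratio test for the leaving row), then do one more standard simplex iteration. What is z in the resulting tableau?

20

Ratio test on column c — row 1: (5/4)/(1/2) = 5/2; row 2: (21/2)/1 = 21/2. Minimum is 5/2 at row 1 (b leaves); pivot element 1/2.
Pivot on row 1; the Z-row RHS becomes 5/4 − (-5/2)·(5/2) = 15/2.
Next entering variable (most negative Z-row entry -5/2): a.
Ratio test on column a — row 1: (5/2)/(1/2) = 5; row 2: 8/1 = 8. Minimum is 5 at row 1 (c leaves); pivot element 1/2.
After the second pivot the Z-row RHS is 15/2 − (-5/2)·5 = 20.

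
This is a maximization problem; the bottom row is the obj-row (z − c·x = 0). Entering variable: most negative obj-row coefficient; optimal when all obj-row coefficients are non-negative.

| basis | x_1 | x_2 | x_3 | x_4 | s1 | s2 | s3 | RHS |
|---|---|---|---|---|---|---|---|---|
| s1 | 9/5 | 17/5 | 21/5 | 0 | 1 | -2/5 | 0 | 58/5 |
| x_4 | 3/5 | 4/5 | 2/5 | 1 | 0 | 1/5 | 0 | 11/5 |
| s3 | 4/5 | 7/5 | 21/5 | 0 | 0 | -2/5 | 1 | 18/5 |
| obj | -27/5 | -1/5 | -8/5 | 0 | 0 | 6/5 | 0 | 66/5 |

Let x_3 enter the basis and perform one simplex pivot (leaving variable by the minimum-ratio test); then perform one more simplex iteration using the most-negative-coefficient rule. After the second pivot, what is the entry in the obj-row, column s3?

-6/11

Ratio test on column x_3 — row 1: (58/5)/(21/5) = 58/21; row 2: (11/5)/(2/5) = 11/2; row 3: (18/5)/(21/5) = 6/7. Minimum is 6/7 at row 3 (s3 leaves); pivot element 21/5.
Divide row 3 by 21/5; eliminate column x_3 from the other rows.
Second iteration: most negative obj-row entry is -107/21 in column x_1, so x_1 enters.
Ratio test on column x_1 — row 1: 8/1 = 8; row 2: (13/7)/(11/21) = 39/11; row 3: (6/7)/(4/21) = 9/2. Minimum is 39/11 at row 2 (x_4 leaves); pivot element 11/21.
Divide row 2 by 11/21; eliminate column x_1 from the other rows.
After both pivots, the entry at the obj-row, column s3 is -6/11.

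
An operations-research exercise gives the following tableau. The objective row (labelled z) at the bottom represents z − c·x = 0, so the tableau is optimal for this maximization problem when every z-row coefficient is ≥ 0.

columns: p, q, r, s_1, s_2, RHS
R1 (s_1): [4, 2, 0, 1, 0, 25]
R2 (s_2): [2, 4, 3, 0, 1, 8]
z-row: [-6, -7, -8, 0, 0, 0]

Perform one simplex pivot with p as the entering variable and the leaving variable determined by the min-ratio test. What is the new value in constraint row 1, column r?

Ratio test on column p — row 1: 25/4 = 25/4; row 2: 8/2 = 4. Minimum is 4 at row 2 (s_2 leaves); pivot element 2.
Divide row 2 by 2; eliminate column p from the other rows.
Row 1 update in column r: 0 − 4·(3/2) = -6.

-6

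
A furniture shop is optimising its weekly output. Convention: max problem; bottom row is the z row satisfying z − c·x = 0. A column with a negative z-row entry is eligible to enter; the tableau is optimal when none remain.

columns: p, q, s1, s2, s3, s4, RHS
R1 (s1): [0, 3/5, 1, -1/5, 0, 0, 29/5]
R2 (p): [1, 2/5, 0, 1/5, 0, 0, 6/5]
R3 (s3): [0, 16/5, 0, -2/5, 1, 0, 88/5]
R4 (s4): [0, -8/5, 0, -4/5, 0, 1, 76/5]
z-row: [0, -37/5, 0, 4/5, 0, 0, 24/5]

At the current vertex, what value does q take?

q is not in the basis, so in the current basic feasible solution q = 0.

0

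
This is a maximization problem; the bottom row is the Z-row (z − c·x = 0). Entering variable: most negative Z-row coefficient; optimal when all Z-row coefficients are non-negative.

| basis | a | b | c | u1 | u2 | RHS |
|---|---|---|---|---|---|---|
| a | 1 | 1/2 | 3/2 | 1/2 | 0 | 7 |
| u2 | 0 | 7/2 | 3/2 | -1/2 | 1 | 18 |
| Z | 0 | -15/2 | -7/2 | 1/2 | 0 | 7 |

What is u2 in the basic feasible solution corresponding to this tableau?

u2 is basic (row 2); its value is the RHS of that row, 18.

18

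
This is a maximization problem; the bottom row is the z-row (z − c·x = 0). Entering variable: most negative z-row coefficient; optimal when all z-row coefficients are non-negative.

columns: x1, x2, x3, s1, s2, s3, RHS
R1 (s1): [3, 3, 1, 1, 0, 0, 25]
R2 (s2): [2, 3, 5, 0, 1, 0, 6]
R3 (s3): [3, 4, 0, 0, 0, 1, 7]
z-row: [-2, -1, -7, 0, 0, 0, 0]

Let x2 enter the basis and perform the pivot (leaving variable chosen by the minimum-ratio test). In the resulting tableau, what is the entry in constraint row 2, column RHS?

3/4

Ratio test on column x2 — row 1: 25/3 = 25/3; row 2: 6/3 = 2; row 3: 7/4 = 7/4. Minimum is 7/4 at row 3 (s3 leaves); pivot element 4.
Divide row 3 by 4; eliminate column x2 from the other rows.
Row 2 update in column RHS: 6 − 3·(7/4) = 3/4.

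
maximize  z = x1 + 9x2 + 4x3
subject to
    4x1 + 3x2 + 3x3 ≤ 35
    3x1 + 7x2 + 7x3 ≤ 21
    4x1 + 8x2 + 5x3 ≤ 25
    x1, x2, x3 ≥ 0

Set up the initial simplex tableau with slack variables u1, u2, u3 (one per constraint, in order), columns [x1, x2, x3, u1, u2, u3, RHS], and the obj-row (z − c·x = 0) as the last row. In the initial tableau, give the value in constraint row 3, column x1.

4

Constraint 3 has coefficient 4 on x1.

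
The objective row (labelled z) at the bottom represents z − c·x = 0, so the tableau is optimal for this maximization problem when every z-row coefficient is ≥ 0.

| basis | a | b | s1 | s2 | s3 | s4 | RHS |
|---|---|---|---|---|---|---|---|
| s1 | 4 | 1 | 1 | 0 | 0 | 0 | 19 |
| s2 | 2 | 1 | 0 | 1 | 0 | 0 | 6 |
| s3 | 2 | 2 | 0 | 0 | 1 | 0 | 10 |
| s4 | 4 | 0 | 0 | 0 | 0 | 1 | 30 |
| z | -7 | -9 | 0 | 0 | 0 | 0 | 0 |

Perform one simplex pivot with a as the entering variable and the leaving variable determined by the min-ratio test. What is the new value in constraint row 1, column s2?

-2

Ratio test on column a — row 1: 19/4 = 19/4; row 2: 6/2 = 3; row 3: 10/2 = 5; row 4: 30/4 = 15/2. Minimum is 3 at row 2 (s2 leaves); pivot element 2.
Divide row 2 by 2; eliminate column a from the other rows.
Row 1 update in column s2: 0 − 4·(1/2) = -2.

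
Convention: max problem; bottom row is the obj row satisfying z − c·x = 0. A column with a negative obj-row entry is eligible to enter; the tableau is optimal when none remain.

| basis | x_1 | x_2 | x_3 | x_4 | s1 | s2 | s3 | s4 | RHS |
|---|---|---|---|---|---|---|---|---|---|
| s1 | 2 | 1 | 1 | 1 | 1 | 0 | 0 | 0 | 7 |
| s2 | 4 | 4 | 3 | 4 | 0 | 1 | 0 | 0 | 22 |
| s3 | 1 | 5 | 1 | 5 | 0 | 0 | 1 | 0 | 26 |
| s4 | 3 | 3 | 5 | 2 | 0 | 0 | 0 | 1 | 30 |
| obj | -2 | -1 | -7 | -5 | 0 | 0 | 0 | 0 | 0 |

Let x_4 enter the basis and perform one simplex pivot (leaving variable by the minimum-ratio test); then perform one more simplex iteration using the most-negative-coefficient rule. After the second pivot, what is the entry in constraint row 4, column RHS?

188/11

Ratio test on column x_4 — row 1: 7/1 = 7; row 2: 22/4 = 11/2; row 3: 26/5 = 26/5; row 4: 30/2 = 15. Minimum is 26/5 at row 3 (s3 leaves); pivot element 5.
Divide row 3 by 5; eliminate column x_4 from the other rows.
Second iteration: most negative obj-row entry is -6 in column x_3, so x_3 enters.
Ratio test on column x_3 — row 1: (9/5)/(4/5) = 9/4; row 2: (6/5)/(11/5) = 6/11; row 3: (26/5)/(1/5) = 26; row 4: (98/5)/(23/5) = 98/23. Minimum is 6/11 at row 2 (s2 leaves); pivot element 11/5.
Divide row 2 by 11/5; eliminate column x_3 from the other rows.
After both pivots, the entry at constraint row 4, column RHS is 188/11.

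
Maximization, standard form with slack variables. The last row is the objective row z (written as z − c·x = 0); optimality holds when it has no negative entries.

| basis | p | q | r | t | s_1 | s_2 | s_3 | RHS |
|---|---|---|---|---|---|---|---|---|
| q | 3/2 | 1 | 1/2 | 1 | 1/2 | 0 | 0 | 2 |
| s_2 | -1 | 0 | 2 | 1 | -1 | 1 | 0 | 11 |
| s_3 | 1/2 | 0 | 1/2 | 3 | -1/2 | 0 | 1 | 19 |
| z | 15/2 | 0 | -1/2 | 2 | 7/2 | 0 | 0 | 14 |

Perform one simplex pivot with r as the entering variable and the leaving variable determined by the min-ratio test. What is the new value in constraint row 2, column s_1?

Ratio test on column r — row 1: 2/(1/2) = 4; row 2: 11/2 = 11/2; row 3: 19/(1/2) = 38. Minimum is 4 at row 1 (q leaves); pivot element 1/2.
Divide row 1 by 1/2; eliminate column r from the other rows.
Row 2 update in column s_1: -1 − 2·1 = -3.

-3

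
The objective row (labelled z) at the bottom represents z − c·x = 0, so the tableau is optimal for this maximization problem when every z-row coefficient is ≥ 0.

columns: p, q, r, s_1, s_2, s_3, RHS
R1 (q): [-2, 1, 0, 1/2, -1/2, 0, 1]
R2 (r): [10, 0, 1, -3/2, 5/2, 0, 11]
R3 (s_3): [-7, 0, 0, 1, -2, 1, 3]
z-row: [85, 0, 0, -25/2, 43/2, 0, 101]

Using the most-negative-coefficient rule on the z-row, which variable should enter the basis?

Negative z-row entries: s_1: -25/2.
The most negative is -25/2 in column s_1, so s_1 enters.

s_1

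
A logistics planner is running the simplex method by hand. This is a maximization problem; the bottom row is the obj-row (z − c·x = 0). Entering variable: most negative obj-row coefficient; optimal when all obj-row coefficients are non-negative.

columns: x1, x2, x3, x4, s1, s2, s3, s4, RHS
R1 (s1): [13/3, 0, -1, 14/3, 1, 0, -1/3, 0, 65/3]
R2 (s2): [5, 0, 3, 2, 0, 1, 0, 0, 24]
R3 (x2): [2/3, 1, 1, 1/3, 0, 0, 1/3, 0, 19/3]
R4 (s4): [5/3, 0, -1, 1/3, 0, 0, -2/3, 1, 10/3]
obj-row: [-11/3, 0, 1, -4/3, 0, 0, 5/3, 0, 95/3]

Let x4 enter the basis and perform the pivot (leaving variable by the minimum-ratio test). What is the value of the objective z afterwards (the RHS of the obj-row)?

265/7

Ratio test on column x4 — row 1: (65/3)/(14/3) = 65/14; row 2: 24/2 = 12; row 3: (19/3)/(1/3) = 19; row 4: (10/3)/(1/3) = 10. Minimum is 65/14 at row 1 (s1 leaves); pivot element 14/3.
Pivot on row 1; the obj-row RHS becomes 95/3 − (-4/3)·(65/14) = 265/7.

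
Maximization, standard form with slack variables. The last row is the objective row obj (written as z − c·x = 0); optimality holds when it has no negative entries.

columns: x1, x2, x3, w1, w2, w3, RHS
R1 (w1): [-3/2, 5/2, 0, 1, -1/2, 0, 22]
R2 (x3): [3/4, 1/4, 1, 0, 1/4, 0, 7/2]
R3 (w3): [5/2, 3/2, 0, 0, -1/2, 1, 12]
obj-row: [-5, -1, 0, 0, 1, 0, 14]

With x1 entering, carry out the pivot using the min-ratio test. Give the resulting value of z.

112/3

Ratio test on column x1 — row 1: entry -3/2 ≤ 0; row 2: (7/2)/(3/4) = 14/3; row 3: 12/(5/2) = 24/5. Minimum is 14/3 at row 2 (x3 leaves); pivot element 3/4.
Pivot on row 2; the obj-row RHS becomes 14 − (-5)·(14/3) = 112/3.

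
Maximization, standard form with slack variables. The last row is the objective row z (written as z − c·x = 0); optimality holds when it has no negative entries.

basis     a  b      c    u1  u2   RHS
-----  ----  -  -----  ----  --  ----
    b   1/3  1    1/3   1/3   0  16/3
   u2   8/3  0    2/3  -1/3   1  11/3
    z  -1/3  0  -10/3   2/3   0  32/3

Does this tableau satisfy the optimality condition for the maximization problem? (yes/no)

no

The z-row has a negative entry -10/3 in column c, so it is not optimal.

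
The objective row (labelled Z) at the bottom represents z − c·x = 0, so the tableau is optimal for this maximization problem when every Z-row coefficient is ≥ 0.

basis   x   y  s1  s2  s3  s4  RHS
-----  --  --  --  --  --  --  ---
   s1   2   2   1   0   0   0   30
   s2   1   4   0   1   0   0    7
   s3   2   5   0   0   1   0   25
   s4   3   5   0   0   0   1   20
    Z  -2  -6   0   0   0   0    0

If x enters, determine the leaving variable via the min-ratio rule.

Column x entries and ratios — s1: 30/2 = 15; s2: 7/1 = 7; s3: 25/2 = 25/2; s4: 20/3 = 20/3.
Smallest ratio is 20/3 in the row of s4, so s4 leaves.

s4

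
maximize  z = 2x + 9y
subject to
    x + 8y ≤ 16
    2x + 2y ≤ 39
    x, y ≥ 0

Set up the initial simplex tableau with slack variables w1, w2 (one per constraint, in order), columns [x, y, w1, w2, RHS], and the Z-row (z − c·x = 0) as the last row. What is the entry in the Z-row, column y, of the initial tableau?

-9

The Z-row carries the negated objective coefficients: the y entry is -9.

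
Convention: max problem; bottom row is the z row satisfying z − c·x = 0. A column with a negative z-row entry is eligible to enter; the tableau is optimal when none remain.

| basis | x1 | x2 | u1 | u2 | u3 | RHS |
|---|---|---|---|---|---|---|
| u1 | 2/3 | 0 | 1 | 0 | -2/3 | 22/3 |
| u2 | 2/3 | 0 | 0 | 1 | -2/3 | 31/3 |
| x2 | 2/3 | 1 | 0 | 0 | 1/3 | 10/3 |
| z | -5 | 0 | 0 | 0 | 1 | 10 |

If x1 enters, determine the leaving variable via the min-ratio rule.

x2

Column x1 entries and ratios — u1: (22/3)/(2/3) = 11; u2: (31/3)/(2/3) = 31/2; x2: (10/3)/(2/3) = 5.
Smallest ratio is 5 in the row of x2, so x2 leaves.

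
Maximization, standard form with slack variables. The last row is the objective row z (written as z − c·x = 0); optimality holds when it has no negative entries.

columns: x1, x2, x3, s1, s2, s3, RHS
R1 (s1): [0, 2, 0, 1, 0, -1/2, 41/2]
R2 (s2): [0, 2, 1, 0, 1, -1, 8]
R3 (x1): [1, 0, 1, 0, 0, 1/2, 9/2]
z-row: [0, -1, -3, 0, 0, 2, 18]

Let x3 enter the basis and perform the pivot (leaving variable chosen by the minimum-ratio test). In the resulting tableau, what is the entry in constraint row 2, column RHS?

Ratio test on column x3 — row 1: entry 0 ≤ 0; row 2: 8/1 = 8; row 3: (9/2)/1 = 9/2. Minimum is 9/2 at row 3 (x1 leaves); pivot element 1.
Divide row 3 by 1; eliminate column x3 from the other rows.
Row 2 update in column RHS: 8 − 1·(9/2) = 7/2.

7/2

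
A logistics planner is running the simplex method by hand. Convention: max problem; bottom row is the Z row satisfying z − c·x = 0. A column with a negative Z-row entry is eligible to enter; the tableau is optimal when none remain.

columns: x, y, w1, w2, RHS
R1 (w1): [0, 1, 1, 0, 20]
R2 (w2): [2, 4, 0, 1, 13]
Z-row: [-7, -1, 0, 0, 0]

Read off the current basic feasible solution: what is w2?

13

w2 is basic (row 2); its value is the RHS of that row, 13.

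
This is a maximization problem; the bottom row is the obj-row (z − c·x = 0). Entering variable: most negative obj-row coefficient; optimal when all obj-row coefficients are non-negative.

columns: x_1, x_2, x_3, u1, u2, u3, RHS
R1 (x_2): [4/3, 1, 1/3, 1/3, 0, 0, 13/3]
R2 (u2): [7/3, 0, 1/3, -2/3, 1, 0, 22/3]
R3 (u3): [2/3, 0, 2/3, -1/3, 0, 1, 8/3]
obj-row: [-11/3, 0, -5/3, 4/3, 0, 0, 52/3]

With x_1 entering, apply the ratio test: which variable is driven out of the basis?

Column x_1 entries and ratios — x_2: (13/3)/(4/3) = 13/4; u2: (22/3)/(7/3) = 22/7; u3: (8/3)/(2/3) = 4.
Smallest ratio is 22/7 in the row of u2, so u2 leaves.

u2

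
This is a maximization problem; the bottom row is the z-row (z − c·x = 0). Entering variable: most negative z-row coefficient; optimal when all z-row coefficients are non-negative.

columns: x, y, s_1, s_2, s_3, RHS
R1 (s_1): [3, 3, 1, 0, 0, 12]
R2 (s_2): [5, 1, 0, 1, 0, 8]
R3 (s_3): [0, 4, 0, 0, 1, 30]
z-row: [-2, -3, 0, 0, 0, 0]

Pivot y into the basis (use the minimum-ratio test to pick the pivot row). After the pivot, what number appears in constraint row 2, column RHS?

4

Ratio test on column y — row 1: 12/3 = 4; row 2: 8/1 = 8; row 3: 30/4 = 15/2. Minimum is 4 at row 1 (s_1 leaves); pivot element 3.
Divide row 1 by 3; eliminate column y from the other rows.
Row 2 update in column RHS: 8 − 1·4 = 4.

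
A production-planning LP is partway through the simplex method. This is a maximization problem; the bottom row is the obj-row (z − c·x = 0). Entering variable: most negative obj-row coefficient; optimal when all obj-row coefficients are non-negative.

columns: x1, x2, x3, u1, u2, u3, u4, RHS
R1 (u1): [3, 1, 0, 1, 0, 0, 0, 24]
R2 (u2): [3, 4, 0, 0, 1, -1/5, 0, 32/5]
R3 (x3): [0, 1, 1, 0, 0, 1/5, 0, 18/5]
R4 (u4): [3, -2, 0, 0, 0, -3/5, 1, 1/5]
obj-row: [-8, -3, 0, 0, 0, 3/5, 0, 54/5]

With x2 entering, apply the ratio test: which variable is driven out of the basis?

Column x2 entries and ratios — u1: 24/1 = 24; u2: (32/5)/4 = 8/5; x3: (18/5)/1 = 18/5; u4: -2 ≤ 0, skip.
Smallest ratio is 8/5 in the row of u2, so u2 leaves.

u2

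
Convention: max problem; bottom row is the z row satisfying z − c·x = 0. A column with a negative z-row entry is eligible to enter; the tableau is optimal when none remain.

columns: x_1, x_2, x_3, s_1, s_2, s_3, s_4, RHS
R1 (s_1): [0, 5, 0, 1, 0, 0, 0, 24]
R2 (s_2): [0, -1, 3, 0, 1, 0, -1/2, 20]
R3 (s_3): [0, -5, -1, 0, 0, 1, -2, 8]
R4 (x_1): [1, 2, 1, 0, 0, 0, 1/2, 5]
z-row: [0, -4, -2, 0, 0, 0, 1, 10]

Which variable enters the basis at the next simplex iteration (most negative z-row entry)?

x_2

Negative z-row entries: x_2: -4, x_3: -2.
The most negative is -4 in column x_2, so x_2 enters.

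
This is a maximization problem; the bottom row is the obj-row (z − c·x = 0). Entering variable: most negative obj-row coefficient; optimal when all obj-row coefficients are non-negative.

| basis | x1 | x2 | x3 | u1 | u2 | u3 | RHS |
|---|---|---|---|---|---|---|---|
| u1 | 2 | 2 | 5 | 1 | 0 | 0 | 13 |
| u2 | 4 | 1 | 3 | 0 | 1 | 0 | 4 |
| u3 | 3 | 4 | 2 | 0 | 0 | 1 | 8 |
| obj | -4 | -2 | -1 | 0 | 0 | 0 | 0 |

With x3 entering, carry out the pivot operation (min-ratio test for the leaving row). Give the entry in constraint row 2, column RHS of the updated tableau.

Ratio test on column x3 — row 1: 13/5 = 13/5; row 2: 4/3 = 4/3; row 3: 8/2 = 4. Minimum is 4/3 at row 2 (u2 leaves); pivot element 3.
Divide row 2 by 3; eliminate column x3 from the other rows.
In the new row 2, the RHS entry is the old entry divided by the pivot: 4/3 = 4/3.

4/3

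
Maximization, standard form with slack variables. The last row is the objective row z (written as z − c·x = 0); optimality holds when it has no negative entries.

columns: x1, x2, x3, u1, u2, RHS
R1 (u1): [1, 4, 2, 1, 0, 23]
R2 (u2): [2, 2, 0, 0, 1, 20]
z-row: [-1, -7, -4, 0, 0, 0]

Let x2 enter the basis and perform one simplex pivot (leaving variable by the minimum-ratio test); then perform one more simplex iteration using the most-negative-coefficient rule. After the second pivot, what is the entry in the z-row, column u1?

Ratio test on column x2 — row 1: 23/4 = 23/4; row 2: 20/2 = 10. Minimum is 23/4 at row 1 (u1 leaves); pivot element 4.
Divide row 1 by 4; eliminate column x2 from the other rows.
Second iteration: most negative z-row entry is -1/2 in column x3, so x3 enters.
Ratio test on column x3 — row 1: (23/4)/(1/2) = 23/2; row 2: entry -1 ≤ 0. Minimum is 23/2 at row 1 (x2 leaves); pivot element 1/2.
Divide row 1 by 1/2; eliminate column x3 from the other rows.
After both pivots, the entry at the z-row, column u1 is 2.

2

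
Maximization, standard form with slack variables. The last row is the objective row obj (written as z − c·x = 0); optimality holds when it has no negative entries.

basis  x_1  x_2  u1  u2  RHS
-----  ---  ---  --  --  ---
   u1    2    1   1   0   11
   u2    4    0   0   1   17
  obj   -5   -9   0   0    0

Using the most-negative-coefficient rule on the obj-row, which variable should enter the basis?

x_2

Negative obj-row entries: x_1: -5, x_2: -9.
The most negative is -9 in column x_2, so x_2 enters.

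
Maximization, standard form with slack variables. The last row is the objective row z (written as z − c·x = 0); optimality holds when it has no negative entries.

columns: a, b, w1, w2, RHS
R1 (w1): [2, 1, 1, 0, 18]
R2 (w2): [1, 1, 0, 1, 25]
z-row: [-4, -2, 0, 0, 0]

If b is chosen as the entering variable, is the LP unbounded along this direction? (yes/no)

no

Column b has positive entries in row(s) 1, 2, so the ratio test bounds it — not unbounded.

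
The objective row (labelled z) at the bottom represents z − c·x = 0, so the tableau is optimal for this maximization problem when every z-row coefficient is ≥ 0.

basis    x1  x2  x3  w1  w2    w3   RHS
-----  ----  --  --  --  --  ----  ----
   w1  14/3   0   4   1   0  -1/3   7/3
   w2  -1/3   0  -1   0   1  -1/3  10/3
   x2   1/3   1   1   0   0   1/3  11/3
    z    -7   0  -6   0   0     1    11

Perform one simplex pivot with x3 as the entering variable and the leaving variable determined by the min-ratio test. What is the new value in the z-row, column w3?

Ratio test on column x3 — row 1: (7/3)/4 = 7/12; row 2: entry -1 ≤ 0; row 3: (11/3)/1 = 11/3. Minimum is 7/12 at row 1 (w1 leaves); pivot element 4.
Divide row 1 by 4; eliminate column x3 from the other rows.
z-row update in column w3: 1 − (-6)·(-1/12) = 1/2.

1/2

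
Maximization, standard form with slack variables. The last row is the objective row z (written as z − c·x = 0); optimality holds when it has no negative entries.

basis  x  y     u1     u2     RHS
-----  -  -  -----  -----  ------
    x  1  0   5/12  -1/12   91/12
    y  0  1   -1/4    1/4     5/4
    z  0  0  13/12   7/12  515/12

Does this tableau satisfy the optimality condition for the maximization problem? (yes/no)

Every z-row coefficient is ≥ 0, so the tableau is optimal.

yes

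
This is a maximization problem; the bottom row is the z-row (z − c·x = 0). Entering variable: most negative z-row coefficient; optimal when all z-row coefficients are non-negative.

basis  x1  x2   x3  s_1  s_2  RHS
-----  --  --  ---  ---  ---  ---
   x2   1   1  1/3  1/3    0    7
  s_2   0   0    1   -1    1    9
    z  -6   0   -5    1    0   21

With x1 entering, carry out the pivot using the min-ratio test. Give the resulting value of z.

63

Ratio test on column x1 — row 1: 7/1 = 7; row 2: entry 0 ≤ 0. Minimum is 7 at row 1 (x2 leaves); pivot element 1.
Pivot on row 1; the z-row RHS becomes 21 − (-6)·7 = 63.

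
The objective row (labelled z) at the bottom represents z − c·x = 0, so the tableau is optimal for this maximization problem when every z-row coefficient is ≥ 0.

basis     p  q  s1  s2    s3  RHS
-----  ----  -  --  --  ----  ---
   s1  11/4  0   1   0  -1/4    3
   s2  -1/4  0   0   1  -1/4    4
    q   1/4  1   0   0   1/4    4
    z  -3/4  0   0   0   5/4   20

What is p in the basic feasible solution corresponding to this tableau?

0

p is not in the basis, so in the current basic feasible solution p = 0.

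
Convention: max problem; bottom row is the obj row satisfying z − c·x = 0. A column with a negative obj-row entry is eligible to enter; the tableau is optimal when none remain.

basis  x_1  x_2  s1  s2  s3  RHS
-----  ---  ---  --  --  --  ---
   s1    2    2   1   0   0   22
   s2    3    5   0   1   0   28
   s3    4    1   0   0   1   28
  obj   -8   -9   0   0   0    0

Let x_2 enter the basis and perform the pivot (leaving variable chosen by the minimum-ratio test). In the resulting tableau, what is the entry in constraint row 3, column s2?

-1/5

Ratio test on column x_2 — row 1: 22/2 = 11; row 2: 28/5 = 28/5; row 3: 28/1 = 28. Minimum is 28/5 at row 2 (s2 leaves); pivot element 5.
Divide row 2 by 5; eliminate column x_2 from the other rows.
Row 3 update in column s2: 0 − 1·(1/5) = -1/5.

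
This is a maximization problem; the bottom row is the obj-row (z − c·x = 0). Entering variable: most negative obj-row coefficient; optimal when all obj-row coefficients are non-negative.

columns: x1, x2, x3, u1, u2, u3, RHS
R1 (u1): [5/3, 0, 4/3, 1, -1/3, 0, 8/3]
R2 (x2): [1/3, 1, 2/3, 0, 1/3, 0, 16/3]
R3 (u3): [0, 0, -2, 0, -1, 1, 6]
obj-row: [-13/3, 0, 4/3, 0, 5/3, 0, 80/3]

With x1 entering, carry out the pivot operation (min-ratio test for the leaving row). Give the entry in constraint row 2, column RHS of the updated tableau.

Ratio test on column x1 — row 1: (8/3)/(5/3) = 8/5; row 2: (16/3)/(1/3) = 16; row 3: entry 0 ≤ 0. Minimum is 8/5 at row 1 (u1 leaves); pivot element 5/3.
Divide row 1 by 5/3; eliminate column x1 from the other rows.
Row 2 update in column RHS: 16/3 − (1/3)·(8/5) = 24/5.

24/5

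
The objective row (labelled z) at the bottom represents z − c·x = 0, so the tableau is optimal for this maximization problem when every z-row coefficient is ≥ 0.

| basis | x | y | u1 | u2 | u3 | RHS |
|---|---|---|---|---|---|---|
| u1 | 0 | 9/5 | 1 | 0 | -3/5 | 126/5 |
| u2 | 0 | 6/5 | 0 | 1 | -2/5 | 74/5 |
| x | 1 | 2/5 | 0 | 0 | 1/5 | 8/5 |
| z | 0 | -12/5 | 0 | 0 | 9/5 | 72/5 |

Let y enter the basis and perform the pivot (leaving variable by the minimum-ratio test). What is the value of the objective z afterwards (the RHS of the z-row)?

24

Ratio test on column y — row 1: (126/5)/(9/5) = 14; row 2: (74/5)/(6/5) = 37/3; row 3: (8/5)/(2/5) = 4. Minimum is 4 at row 3 (x leaves); pivot element 2/5.
Pivot on row 3; the z-row RHS becomes 72/5 − (-12/5)·4 = 24.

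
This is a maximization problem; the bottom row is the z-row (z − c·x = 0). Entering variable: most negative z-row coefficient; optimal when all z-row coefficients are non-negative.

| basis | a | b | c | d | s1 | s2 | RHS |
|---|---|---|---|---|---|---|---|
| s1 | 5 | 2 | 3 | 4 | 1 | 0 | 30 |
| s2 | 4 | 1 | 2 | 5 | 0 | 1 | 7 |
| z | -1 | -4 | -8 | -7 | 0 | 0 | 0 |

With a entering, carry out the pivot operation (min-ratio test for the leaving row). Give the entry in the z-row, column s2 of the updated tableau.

Ratio test on column a — row 1: 30/5 = 6; row 2: 7/4 = 7/4. Minimum is 7/4 at row 2 (s2 leaves); pivot element 4.
Divide row 2 by 4; eliminate column a from the other rows.
z-row update in column s2: 0 − (-1)·(1/4) = 1/4.

1/4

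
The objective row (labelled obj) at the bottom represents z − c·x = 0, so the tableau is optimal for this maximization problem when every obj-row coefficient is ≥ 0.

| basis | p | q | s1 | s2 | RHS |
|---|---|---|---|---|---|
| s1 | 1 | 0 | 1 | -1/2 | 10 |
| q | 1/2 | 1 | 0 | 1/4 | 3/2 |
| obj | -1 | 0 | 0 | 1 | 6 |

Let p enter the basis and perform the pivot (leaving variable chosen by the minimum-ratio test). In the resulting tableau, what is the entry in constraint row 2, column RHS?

Ratio test on column p — row 1: 10/1 = 10; row 2: (3/2)/(1/2) = 3. Minimum is 3 at row 2 (q leaves); pivot element 1/2.
Divide row 2 by 1/2; eliminate column p from the other rows.
In the new row 2, the RHS entry is the old entry divided by the pivot: (3/2)/(1/2) = 3.

3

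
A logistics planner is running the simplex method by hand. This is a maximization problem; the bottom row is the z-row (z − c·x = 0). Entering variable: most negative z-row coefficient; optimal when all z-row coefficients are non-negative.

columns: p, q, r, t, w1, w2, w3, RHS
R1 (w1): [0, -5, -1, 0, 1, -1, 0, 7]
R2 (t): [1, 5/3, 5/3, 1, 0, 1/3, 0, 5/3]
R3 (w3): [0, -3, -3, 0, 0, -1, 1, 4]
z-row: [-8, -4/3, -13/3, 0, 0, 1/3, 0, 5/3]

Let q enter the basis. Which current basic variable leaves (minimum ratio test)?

t

Column q entries and ratios — w1: -5 ≤ 0, skip; t: (5/3)/(5/3) = 1; w3: -3 ≤ 0, skip.
Smallest ratio is 1 in the row of t, so t leaves.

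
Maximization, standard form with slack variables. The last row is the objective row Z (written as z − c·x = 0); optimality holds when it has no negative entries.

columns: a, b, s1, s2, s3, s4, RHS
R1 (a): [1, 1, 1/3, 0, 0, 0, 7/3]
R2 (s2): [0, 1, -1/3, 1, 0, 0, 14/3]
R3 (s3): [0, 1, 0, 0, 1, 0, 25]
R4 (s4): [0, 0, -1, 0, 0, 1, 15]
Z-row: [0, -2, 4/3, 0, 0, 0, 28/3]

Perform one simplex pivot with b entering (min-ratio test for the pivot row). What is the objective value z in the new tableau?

14

Ratio test on column b — row 1: (7/3)/1 = 7/3; row 2: (14/3)/1 = 14/3; row 3: 25/1 = 25; row 4: entry 0 ≤ 0. Minimum is 7/3 at row 1 (a leaves); pivot element 1.
Pivot on row 1; the Z-row RHS becomes 28/3 − (-2)·(7/3) = 14.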